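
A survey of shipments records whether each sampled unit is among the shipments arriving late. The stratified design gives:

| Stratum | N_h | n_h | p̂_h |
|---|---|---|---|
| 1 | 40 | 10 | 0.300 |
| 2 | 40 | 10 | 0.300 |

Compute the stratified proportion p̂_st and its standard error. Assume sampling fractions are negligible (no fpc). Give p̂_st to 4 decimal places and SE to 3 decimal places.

p̂_st ≈ 0.3000, SE ≈ 0.108

N = 80; stratum weights W_h = N_h/N.
p̂_st = Σ W_h p̂_h = (40·0.300 + 40·0.300)/80 = 0.30000
V̂(p̂_st) = Σ W_h² p̂_h(1−p̂_h)/(n_h−1):
  stratum 1: (40/80)²·0.300·0.700/9 = 0.00583333
  stratum 2: (40/80)²·0.300·0.700/9 = 0.00583333
V̂(p̂_st) = 0.0116667; SE = √V̂ = 0.108012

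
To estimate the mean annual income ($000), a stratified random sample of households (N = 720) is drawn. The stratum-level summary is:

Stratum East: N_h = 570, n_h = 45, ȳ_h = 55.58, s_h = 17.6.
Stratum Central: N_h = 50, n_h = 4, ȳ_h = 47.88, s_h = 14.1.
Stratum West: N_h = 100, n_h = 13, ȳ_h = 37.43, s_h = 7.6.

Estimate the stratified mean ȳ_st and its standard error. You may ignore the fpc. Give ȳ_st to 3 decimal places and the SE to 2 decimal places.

ȳ_st = Σ W_h ȳ_h = (570·55.58 + 50·47.88 + 100·37.43)/720 = 52.52444
V̂(ȳ_st) = Σ W_h² s_h²/n_h, with W_h = N_h/N and N = 720:
  stratum East: (570/720)²·17.6²/45 = 4.31417
  stratum Central: (50/720)²·14.1²/4 = 0.239692
  stratum West: (100/720)²·7.6²/13 = 0.0857075
V̂(ȳ_st) = 4.63957
SE(ȳ_st) = √4.63957 = 2.15397

ȳ_st ≈ 52.524, SE ≈ 2.15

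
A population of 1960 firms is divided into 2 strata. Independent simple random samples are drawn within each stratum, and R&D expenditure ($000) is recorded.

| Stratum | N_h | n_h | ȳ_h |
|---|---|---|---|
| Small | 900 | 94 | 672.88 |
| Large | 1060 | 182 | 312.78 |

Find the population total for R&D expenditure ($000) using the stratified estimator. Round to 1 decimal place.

τ̂_st = Σ N_h ȳ_h = 900·672.88 + 1060·312.78 = 937138.8

τ̂_st ≈ 937138.8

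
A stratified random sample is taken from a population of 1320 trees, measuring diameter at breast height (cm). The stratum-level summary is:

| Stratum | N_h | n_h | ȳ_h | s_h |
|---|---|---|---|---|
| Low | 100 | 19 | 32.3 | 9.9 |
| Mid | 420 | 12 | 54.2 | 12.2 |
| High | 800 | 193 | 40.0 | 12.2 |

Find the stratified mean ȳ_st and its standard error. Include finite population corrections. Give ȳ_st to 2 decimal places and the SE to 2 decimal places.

ȳ_st ≈ 43.93, SE ≈ 1.21

ȳ_st = Σ W_h ȳ_h = (100·32.3 + 420·54.2 + 800·40.0)/1320 = 43.93485
V̂(ȳ_st) = Σ W_h² (1 − n_h/N_h) s_h²/n_h, with W_h = N_h/N and N = 1320:
  stratum Low: (100/1320)²·(1 − 19/100)·9.9²/19 = 0.0239803
  stratum Mid: (420/1320)²·(1 − 12/420)·12.2²/12 = 1.21983
  stratum High: (800/1320)²·(1 − 193/800)·12.2²/193 = 0.214928
V̂(ȳ_st) = 1.45874
SE(ȳ_st) = √1.45874 = 1.20778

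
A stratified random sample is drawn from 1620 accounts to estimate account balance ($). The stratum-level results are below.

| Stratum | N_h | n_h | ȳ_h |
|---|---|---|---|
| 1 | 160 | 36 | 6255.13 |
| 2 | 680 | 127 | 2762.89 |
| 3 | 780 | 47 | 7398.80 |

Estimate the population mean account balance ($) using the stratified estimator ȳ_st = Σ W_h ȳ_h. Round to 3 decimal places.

ȳ_st ≈ 5339.907

N = Σ N_h = 1620. Stratum weights W_h = N_h/N.
ȳ_st = (160·6255.13 + 680·2762.89 + 780·7398.80) / 1620 = 5339.90741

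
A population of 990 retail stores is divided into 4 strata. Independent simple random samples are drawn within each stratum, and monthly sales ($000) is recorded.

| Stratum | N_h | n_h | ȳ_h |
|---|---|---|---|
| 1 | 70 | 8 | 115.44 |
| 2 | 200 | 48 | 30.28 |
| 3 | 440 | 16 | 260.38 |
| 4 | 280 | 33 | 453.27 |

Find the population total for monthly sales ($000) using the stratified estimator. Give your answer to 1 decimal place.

τ̂_st = Σ N_h ȳ_h = 70·115.44 + 200·30.28 + 440·260.38 + 280·453.27 = 255619.6

τ̂_st ≈ 255619.6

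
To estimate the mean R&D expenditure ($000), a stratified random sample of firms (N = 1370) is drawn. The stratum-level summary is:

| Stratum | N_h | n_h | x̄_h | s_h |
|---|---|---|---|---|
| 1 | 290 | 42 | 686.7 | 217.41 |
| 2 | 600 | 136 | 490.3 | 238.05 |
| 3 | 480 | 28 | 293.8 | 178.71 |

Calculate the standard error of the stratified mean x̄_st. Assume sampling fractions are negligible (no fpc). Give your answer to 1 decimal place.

SE(x̄_st) ≈ 16.4

V̂(x̄_st) = Σ W_h² s_h²/n_h, with W_h = N_h/N and N = 1370:
  stratum 1: (290/1370)²·217.41²/42 = 50.4272
  stratum 2: (600/1370)²·238.05²/136 = 79.9206
  stratum 3: (480/1370)²·178.71²/28 = 140.017
V̂(x̄_st) = 270.365
SE(x̄_st) = √270.365 = 16.4428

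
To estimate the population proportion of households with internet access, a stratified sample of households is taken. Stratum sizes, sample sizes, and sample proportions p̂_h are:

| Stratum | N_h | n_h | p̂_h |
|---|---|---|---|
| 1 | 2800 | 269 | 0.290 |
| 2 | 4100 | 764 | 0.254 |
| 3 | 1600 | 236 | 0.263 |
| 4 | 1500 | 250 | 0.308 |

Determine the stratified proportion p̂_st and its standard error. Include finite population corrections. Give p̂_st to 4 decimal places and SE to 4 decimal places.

N = 10000; stratum weights W_h = N_h/N.
p̂_st = Σ W_h p̂_h = (2800·0.290 + 4100·0.254 + 1600·0.263 + 1500·0.308)/10000 = 0.27362
V̂(p̂_st) = Σ W_h² (1 − n_h/N_h) p̂_h(1−p̂_h)/(n_h−1):
  stratum 1: (2800/10000)²·(1 − 269/2800)·0.290·0.710/268 = 5.44467e-05
  stratum 2: (4100/10000)²·(1 − 764/4100)·0.254·0.746/763 = 3.39671e-05
  stratum 3: (1600/10000)²·(1 − 236/1600)·0.263·0.737/235 = 1.80007e-05
  stratum 4: (1500/10000)²·(1 − 250/1500)·0.308·0.692/249 = 1.60494e-05
V̂(p̂_st) = 0.000122464; SE = √V̂ = 0.0110663

p̂_st ≈ 0.2736, SE ≈ 0.0111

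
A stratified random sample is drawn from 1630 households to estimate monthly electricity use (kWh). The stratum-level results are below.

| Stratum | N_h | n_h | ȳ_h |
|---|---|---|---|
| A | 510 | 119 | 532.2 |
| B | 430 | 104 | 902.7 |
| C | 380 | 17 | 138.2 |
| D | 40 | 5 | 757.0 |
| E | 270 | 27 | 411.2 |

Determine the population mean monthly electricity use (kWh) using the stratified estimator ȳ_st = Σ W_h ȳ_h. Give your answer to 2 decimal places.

ȳ_st ≈ 523.56

N = Σ N_h = 1630. Stratum weights W_h = N_h/N.
ȳ_st = (510·532.2 + 430·902.7 + 380·138.2 + 40·757.0 + 270·411.2) / 1630 = 523.5601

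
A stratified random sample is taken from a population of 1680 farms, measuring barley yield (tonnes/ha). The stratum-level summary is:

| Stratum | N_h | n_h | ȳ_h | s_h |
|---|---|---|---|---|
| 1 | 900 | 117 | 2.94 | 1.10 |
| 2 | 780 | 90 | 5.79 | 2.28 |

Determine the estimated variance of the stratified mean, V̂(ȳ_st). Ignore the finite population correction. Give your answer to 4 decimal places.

V̂(ȳ_st) = Σ W_h² s_h²/n_h, with W_h = N_h/N and N = 1680:
  stratum 1: (900/1680)²·1.10²/117 = 0.00296801
  stratum 2: (780/1680)²·2.28²/90 = 0.0124508
V̂(ȳ_st) = 0.0154188

V̂(ȳ_st) ≈ 0.0154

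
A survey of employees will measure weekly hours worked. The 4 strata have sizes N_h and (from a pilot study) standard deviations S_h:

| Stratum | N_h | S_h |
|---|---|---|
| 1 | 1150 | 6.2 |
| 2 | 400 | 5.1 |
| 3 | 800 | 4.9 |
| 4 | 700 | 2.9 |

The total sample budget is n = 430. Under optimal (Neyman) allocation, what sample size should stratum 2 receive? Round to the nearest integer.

Neyman allocation: n_h = n · N_h S_h / Σ N_i S_i, with n = 430.
  stratum 1: N_h·S_h = 1150·6.2 = 7130.00
  stratum 2: N_h·S_h = 400·5.1 = 2040.00
  stratum 3: N_h·S_h = 800·4.9 = 3920.00
  stratum 4: N_h·S_h = 700·2.9 = 2030.00
Σ N_h S_h = 15120.00
n for stratum 2 = 430·2040.00/15120.00 = 58.016 → 58

58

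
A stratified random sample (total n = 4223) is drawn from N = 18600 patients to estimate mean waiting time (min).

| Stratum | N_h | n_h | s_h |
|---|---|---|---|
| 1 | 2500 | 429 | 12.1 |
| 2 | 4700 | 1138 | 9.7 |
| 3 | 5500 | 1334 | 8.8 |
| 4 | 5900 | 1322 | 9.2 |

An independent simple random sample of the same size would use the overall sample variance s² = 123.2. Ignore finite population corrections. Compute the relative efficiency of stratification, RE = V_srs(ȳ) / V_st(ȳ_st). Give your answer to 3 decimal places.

V̂(ȳ_st) = Σ W_h² s_h²/n_h, with W_h = N_h/N and N = 18600:
  stratum 1: (2500/18600)²·12.1²/429 = 0.00616549
  stratum 2: (4700/18600)²·9.7²/1138 = 0.00527924
  stratum 3: (5500/18600)²·8.8²/1334 = 0.00507585
  stratum 4: (5900/18600)²·9.2²/1322 = 0.00644202
V_st = 0.0229626
V_srs = s²/n = 123.2/4223 = 0.0291736
Relative efficiency = V_srs / V_st = 0.0291736/0.0229626 = 1.2705

RE ≈ 1.270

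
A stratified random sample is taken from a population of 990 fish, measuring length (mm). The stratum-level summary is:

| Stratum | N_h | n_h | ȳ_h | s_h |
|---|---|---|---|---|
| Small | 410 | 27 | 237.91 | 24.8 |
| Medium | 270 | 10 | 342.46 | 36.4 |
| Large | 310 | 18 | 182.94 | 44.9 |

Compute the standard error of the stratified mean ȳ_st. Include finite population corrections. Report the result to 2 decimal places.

SE(ȳ_st) ≈ 4.85

V̂(ȳ_st) = Σ W_h² (1 − n_h/N_h) s_h²/n_h, with W_h = N_h/N and N = 990:
  stratum Small: (410/990)²·(1 − 27/410)·24.8²/27 = 3.64966
  stratum Medium: (270/990)²·(1 − 10/270)·36.4²/10 = 9.49007
  stratum Large: (310/990)²·(1 − 18/310)·44.9²/18 = 10.3441
V̂(ȳ_st) = 23.4839
SE(ȳ_st) = √23.4839 = 4.84602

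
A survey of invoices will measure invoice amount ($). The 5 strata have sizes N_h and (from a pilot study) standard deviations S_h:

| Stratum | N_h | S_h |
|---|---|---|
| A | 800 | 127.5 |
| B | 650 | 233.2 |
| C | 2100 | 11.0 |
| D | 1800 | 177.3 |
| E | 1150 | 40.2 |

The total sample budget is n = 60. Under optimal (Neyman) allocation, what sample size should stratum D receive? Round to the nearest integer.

Neyman allocation: n_h = n · N_h S_h / Σ N_i S_i, with n = 60.
  stratum A: N_h·S_h = 800·127.5 = 102000.00
  stratum B: N_h·S_h = 650·233.2 = 151580.00
  stratum C: N_h·S_h = 2100·11.0 = 23100.00
  stratum D: N_h·S_h = 1800·177.3 = 319140.00
  stratum E: N_h·S_h = 1150·40.2 = 46230.00
Σ N_h S_h = 642050.00
n for stratum D = 60·319140.00/642050.00 = 29.824 → 30

30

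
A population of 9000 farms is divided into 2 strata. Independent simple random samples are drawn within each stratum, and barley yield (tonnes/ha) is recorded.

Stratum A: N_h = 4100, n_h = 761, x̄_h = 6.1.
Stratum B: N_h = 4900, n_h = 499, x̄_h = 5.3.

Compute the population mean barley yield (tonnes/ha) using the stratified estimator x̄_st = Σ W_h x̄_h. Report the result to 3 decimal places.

x̄_st ≈ 5.664

N = Σ N_h = 9000. Stratum weights W_h = N_h/N.
x̄_st = (4100·6.1 + 4900·5.3) / 9000 = 5.66444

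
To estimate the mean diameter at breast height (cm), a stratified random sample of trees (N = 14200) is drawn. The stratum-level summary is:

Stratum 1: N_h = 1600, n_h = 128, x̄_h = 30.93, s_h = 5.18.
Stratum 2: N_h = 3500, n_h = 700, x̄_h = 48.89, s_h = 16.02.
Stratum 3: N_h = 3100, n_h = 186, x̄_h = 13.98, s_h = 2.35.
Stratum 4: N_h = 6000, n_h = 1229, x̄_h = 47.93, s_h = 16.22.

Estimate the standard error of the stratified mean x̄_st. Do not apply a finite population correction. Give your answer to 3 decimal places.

SE(x̄_st) ≈ 0.254

V̂(x̄_st) = Σ W_h² s_h²/n_h, with W_h = N_h/N and N = 14200:
  stratum 1: (1600/14200)²·5.18²/128 = 0.00266142
  stratum 2: (3500/14200)²·16.02²/700 = 0.0222734
  stratum 3: (3100/14200)²·2.35²/186 = 0.00141504
  stratum 4: (6000/14200)²·16.22²/1229 = 0.0382187
V̂(x̄_st) = 0.0645685
SE(x̄_st) = √0.0645685 = 0.254103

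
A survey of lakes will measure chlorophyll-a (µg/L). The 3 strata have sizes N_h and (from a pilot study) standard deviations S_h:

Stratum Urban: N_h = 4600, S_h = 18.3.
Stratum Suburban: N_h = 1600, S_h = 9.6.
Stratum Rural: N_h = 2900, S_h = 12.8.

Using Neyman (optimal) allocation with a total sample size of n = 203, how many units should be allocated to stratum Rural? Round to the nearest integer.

55

Neyman allocation: n_h = n · N_h S_h / Σ N_i S_i, with n = 203.
  stratum Urban: N_h·S_h = 4600·18.3 = 84180.00
  stratum Suburban: N_h·S_h = 1600·9.6 = 15360.00
  stratum Rural: N_h·S_h = 2900·12.8 = 37120.00
Σ N_h S_h = 136660.00
n for stratum Rural = 203·37120.00/136660.00 = 55.139 → 55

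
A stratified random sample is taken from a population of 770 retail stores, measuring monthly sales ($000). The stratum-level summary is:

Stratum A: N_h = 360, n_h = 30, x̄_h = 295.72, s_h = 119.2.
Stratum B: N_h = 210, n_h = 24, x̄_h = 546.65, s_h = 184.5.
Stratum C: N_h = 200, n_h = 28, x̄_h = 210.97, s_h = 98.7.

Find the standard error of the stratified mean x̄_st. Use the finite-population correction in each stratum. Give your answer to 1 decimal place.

SE(x̄_st) ≈ 14.4

V̂(x̄_st) = Σ W_h² (1 − n_h/N_h) s_h²/n_h, with W_h = N_h/N and N = 770:
  stratum A: (360/770)²·(1 − 30/360)·119.2²/30 = 94.9
  stratum B: (210/770)²·(1 − 24/210)·184.5²/24 = 93.4399
  stratum C: (200/770)²·(1 − 28/200)·98.7²/28 = 20.1861
V̂(x̄_st) = 208.526
SE(x̄_st) = √208.526 = 14.4404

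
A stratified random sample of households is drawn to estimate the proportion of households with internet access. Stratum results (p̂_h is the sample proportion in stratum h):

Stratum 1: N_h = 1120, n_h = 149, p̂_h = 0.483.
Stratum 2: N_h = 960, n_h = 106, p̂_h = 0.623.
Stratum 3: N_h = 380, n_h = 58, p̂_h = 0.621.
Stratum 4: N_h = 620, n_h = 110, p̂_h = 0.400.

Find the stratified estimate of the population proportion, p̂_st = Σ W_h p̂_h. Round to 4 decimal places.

N = 3080; stratum weights W_h = N_h/N.
p̂_st = Σ W_h p̂_h = (1120·0.483 + 960·0.623 + 380·0.621 + 620·0.400)/3080 = 0.52695

p̂_st ≈ 0.5270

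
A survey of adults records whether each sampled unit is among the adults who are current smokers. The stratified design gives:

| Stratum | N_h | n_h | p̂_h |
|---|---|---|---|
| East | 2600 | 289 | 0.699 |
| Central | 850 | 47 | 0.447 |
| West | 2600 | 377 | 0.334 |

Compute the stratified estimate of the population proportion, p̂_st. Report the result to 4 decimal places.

p̂_st ≈ 0.5067

N = 6050; stratum weights W_h = N_h/N.
p̂_st = Σ W_h p̂_h = (2600·0.699 + 850·0.447 + 2600·0.334)/6050 = 0.50674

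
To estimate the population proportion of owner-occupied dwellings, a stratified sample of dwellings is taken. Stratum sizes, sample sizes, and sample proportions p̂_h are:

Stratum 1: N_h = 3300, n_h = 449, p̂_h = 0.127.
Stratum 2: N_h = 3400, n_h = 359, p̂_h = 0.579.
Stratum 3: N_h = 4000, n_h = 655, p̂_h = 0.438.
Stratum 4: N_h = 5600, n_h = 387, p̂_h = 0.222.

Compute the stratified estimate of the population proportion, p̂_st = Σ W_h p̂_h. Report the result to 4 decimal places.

N = 16300; stratum weights W_h = N_h/N.
p̂_st = Σ W_h p̂_h = (3300·0.127 + 3400·0.579 + 4000·0.438 + 5600·0.222)/16300 = 0.33024

p̂_st ≈ 0.3302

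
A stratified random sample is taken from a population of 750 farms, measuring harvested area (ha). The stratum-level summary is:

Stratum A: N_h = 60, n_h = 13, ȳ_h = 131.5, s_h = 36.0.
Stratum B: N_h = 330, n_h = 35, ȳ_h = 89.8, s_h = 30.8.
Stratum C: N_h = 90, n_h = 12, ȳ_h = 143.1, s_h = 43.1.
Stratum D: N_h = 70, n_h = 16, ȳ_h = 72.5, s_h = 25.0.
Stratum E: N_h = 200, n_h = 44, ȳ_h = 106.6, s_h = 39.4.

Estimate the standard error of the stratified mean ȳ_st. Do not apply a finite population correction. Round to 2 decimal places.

V̂(ȳ_st) = Σ W_h² s_h²/n_h, with W_h = N_h/N and N = 750:
  stratum A: (60/750)²·36.0²/13 = 0.638031
  stratum B: (330/750)²·30.8²/35 = 5.24733
  stratum C: (90/750)²·43.1²/12 = 2.22913
  stratum D: (70/750)²·25.0²/16 = 0.340278
  stratum E: (200/750)²·39.4²/44 = 2.50886
V̂(ȳ_st) = 10.9636
SE(ȳ_st) = √10.9636 = 3.31114

SE(ȳ_st) ≈ 3.31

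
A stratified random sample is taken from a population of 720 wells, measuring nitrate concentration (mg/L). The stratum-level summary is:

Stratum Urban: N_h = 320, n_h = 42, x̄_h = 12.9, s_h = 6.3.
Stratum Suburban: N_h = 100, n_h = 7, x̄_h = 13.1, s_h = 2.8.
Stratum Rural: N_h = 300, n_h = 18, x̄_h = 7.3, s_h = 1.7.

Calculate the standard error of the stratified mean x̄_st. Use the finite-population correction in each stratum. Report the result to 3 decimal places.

SE(x̄_st) ≈ 0.457

V̂(x̄_st) = Σ W_h² (1 − n_h/N_h) s_h²/n_h, with W_h = N_h/N and N = 720:
  stratum Urban: (320/720)²·(1 − 42/320)·6.3²/42 = 0.162167
  stratum Suburban: (100/720)²·(1 − 7/100)·2.8²/7 = 0.0200926
  stratum Rural: (300/720)²·(1 − 18/300)·1.7²/18 = 0.0262018
V̂(x̄_st) = 0.208461
SE(x̄_st) = √0.208461 = 0.456575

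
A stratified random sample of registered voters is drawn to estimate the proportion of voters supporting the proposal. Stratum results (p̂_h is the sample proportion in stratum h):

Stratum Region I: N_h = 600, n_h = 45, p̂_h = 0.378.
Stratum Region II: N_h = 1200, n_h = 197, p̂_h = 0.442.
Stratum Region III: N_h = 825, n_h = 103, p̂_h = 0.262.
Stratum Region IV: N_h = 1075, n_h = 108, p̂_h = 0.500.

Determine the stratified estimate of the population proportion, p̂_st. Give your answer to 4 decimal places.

N = 3700; stratum weights W_h = N_h/N.
p̂_st = Σ W_h p̂_h = (600·0.378 + 1200·0.442 + 825·0.262 + 1075·0.500)/3700 = 0.40834

p̂_st ≈ 0.4083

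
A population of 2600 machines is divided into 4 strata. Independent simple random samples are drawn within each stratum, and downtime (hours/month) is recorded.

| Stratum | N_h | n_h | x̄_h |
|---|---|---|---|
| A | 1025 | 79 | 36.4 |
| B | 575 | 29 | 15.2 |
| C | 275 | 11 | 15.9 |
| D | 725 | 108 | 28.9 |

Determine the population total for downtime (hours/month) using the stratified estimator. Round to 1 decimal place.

τ̂_st = Σ N_h x̄_h = 1025·36.4 + 575·15.2 + 275·15.9 + 725·28.9 = 71375.0

τ̂_st ≈ 71375.0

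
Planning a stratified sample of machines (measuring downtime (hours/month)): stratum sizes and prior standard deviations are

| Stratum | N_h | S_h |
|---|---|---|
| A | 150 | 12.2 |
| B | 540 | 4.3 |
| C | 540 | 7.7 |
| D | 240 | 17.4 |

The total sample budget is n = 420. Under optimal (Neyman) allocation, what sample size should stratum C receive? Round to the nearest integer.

140

Neyman allocation: n_h = n · N_h S_h / Σ N_i S_i, with n = 420.
  stratum A: N_h·S_h = 150·12.2 = 1830.00
  stratum B: N_h·S_h = 540·4.3 = 2322.00
  stratum C: N_h·S_h = 540·7.7 = 4158.00
  stratum D: N_h·S_h = 240·17.4 = 4176.00
Σ N_h S_h = 12486.00
n for stratum C = 420·4158.00/12486.00 = 139.865 → 140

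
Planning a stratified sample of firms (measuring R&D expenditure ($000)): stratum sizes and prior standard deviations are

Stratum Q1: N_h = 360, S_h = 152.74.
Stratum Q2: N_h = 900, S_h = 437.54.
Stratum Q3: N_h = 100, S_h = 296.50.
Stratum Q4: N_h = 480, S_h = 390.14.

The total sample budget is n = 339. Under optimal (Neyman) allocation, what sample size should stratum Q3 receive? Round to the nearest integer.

15

Neyman allocation: n_h = n · N_h S_h / Σ N_i S_i, with n = 339.
  stratum Q1: N_h·S_h = 360·152.74 = 54986.40
  stratum Q2: N_h·S_h = 900·437.54 = 393786.00
  stratum Q3: N_h·S_h = 100·296.50 = 29650.00
  stratum Q4: N_h·S_h = 480·390.14 = 187267.20
Σ N_h S_h = 665689.60
n for stratum Q3 = 339·29650.00/665689.60 = 15.099 → 15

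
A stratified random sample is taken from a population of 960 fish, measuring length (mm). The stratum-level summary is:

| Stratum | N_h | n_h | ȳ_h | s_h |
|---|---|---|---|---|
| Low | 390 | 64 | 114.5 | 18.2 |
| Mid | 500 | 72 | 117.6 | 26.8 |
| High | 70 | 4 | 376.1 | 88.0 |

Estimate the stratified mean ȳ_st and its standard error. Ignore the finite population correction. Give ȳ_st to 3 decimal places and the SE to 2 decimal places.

ȳ_st = Σ W_h ȳ_h = (390·114.5 + 500·117.6 + 70·376.1)/960 = 135.18958
V̂(ȳ_st) = Σ W_h² s_h²/n_h, with W_h = N_h/N and N = 960:
  stratum Low: (390/960)²·18.2²/64 = 0.85418
  stratum Mid: (500/960)²·26.8²/72 = 2.70604
  stratum High: (70/960)²·88.0²/4 = 10.2934
V̂(ȳ_st) = 13.8536
SE(ȳ_st) = √13.8536 = 3.72205

ȳ_st ≈ 135.190, SE ≈ 3.72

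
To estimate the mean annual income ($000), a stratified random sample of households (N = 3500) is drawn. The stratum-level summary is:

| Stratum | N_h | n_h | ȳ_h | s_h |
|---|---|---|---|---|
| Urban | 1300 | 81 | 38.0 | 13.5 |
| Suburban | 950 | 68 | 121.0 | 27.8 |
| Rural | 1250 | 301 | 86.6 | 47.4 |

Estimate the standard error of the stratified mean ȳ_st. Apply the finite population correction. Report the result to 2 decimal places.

SE(ȳ_st) ≈ 1.34

V̂(ȳ_st) = Σ W_h² (1 − n_h/N_h) s_h²/n_h, with W_h = N_h/N and N = 3500:
  stratum Urban: (1300/3500)²·(1 − 81/1300)·13.5²/81 = 0.291067
  stratum Suburban: (950/3500)²·(1 − 68/950)·27.8²/68 = 0.777386
  stratum Rural: (1250/3500)²·(1 − 301/1250)·47.4²/301 = 0.72282
V̂(ȳ_st) = 1.79127
SE(ȳ_st) = √1.79127 = 1.33838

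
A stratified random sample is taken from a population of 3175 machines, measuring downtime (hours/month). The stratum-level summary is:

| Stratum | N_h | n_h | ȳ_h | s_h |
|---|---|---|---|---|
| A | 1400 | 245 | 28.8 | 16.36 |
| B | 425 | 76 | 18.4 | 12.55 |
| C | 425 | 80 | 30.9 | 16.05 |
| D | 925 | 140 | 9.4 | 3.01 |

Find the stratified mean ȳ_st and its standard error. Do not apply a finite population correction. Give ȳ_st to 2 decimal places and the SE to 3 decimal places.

ȳ_st = Σ W_h ȳ_h = (1400·28.8 + 425·18.4 + 425·30.9 + 925·9.4)/3175 = 22.03701
V̂(ȳ_st) = Σ W_h² s_h²/n_h, with W_h = N_h/N and N = 3175:
  stratum A: (1400/3175)²·16.36²/245 = 0.212407
  stratum B: (425/3175)²·12.55²/76 = 0.0371334
  stratum C: (425/3175)²·16.05²/80 = 0.0576966
  stratum D: (925/3175)²·3.01²/140 = 0.00549289
V̂(ȳ_st) = 0.31273
SE(ȳ_st) = √0.31273 = 0.559223

ȳ_st ≈ 22.04, SE ≈ 0.559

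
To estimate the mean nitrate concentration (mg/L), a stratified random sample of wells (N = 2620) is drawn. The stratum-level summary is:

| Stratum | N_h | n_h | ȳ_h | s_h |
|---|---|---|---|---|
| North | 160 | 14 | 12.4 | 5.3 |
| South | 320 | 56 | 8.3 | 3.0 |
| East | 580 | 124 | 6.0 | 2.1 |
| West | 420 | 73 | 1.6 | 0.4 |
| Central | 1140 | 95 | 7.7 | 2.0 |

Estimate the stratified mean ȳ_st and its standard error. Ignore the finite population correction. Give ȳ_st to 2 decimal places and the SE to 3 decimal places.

ȳ_st = Σ W_h ȳ_h = (160·12.4 + 320·8.3 + 580·6.0 + 420·1.6 + 1140·7.7)/2620 = 6.70611
V̂(ȳ_st) = Σ W_h² s_h²/n_h, with W_h = N_h/N and N = 2620:
  stratum North: (160/2620)²·5.3²/14 = 0.00748275
  stratum South: (320/2620)²·3.0²/56 = 0.00239746
  stratum East: (580/2620)²·2.1²/124 = 0.00174289
  stratum West: (420/2620)²·0.4²/73 = 5.6324e-05
  stratum Central: (1140/2620)²·2.0²/95 = 0.00797156
V̂(ȳ_st) = 0.019651
SE(ȳ_st) = √0.019651 = 0.140182

ȳ_st ≈ 6.71, SE ≈ 0.140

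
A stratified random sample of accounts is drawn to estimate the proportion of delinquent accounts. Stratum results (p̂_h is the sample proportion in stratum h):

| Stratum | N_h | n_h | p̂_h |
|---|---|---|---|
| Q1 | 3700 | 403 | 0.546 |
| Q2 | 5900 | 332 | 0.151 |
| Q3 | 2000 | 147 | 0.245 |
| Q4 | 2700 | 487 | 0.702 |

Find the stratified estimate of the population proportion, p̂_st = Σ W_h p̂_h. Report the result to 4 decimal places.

p̂_st ≈ 0.3704

N = 14300; stratum weights W_h = N_h/N.
p̂_st = Σ W_h p̂_h = (3700·0.546 + 5900·0.151 + 2000·0.245 + 2700·0.702)/14300 = 0.37038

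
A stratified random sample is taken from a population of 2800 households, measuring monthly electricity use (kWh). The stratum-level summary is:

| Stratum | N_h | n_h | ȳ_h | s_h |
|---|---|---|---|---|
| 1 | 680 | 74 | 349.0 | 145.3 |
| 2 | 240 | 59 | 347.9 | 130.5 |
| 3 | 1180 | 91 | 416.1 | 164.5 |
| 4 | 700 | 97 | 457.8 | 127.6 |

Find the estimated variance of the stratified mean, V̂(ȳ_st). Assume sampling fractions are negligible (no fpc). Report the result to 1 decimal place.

V̂(ȳ_st) = Σ W_h² s_h²/n_h, with W_h = N_h/N and N = 2800:
  stratum 1: (680/2800)²·145.3²/74 = 16.8268
  stratum 2: (240/2800)²·130.5²/59 = 2.12068
  stratum 3: (1180/2800)²·164.5²/91 = 52.8127
  stratum 4: (700/2800)²·127.6²/97 = 10.4908
V̂(ȳ_st) = 82.251

V̂(ȳ_st) ≈ 82.3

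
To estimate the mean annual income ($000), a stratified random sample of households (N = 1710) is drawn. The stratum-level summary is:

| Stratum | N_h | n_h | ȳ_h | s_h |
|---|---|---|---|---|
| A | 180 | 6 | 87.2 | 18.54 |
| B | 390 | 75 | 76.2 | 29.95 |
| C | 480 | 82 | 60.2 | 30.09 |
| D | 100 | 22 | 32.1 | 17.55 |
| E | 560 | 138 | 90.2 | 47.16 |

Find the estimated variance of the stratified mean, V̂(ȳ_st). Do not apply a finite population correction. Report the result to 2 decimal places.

V̂(ȳ_st) = Σ W_h² s_h²/n_h, with W_h = N_h/N and N = 1710:
  stratum A: (180/1710)²·18.54²/6 = 0.634777
  stratum B: (390/1710)²·29.95²/75 = 0.622113
  stratum C: (480/1710)²·30.09²/82 = 0.870003
  stratum D: (100/1710)²·17.55²/22 = 0.0478784
  stratum E: (560/1710)²·47.16²/138 = 1.72843
V̂(ȳ_st) = 3.9032

V̂(ȳ_st) ≈ 3.90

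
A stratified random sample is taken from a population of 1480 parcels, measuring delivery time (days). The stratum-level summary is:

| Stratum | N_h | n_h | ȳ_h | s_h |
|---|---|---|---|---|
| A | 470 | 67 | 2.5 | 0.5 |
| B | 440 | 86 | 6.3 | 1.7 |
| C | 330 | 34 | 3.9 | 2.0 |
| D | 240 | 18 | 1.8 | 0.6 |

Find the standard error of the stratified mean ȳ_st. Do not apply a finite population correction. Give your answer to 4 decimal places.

V̂(ȳ_st) = Σ W_h² s_h²/n_h, with W_h = N_h/N and N = 1480:
  stratum A: (470/1480)²·0.5²/67 = 0.000376303
  stratum B: (440/1480)²·1.7²/86 = 0.00297017
  stratum C: (330/1480)²·2.0²/34 = 0.00584905
  stratum D: (240/1480)²·0.6²/18 = 0.000525931
V̂(ȳ_st) = 0.00972146
SE(ȳ_st) = √0.00972146 = 0.0985974

SE(ȳ_st) ≈ 0.0986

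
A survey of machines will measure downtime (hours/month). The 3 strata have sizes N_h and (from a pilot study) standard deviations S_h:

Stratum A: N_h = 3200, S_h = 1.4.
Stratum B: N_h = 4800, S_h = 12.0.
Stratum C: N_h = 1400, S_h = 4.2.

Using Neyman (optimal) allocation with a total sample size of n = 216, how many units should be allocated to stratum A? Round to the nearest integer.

Neyman allocation: n_h = n · N_h S_h / Σ N_i S_i, with n = 216.
  stratum A: N_h·S_h = 3200·1.4 = 4480.00
  stratum B: N_h·S_h = 4800·12.0 = 57600.00
  stratum C: N_h·S_h = 1400·4.2 = 5880.00
Σ N_h S_h = 67960.00
n for stratum A = 216·4480.00/67960.00 = 14.239 → 14

14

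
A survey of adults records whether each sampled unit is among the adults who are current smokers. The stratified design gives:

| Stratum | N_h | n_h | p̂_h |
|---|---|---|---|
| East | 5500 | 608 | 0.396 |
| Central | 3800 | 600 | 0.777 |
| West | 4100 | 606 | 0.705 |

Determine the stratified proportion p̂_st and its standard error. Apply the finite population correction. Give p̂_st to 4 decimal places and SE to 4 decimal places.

N = 13400; stratum weights W_h = N_h/N.
p̂_st = Σ W_h p̂_h = (5500·0.396 + 3800·0.777 + 4100·0.705)/13400 = 0.59859
V̂(p̂_st) = Σ W_h² (1 − n_h/N_h) p̂_h(1−p̂_h)/(n_h−1):
  stratum East: (5500/13400)²·(1 − 608/5500)·0.396·0.604/607 = 5.9045e-05
  stratum Central: (3800/13400)²·(1 − 600/3800)·0.777·0.223/599 = 1.95895e-05
  stratum West: (4100/13400)²·(1 − 606/4100)·0.705·0.295/605 = 2.74254e-05
V̂(p̂_st) = 0.00010606; SE = √V̂ = 0.0102985

p̂_st ≈ 0.5986, SE ≈ 0.0103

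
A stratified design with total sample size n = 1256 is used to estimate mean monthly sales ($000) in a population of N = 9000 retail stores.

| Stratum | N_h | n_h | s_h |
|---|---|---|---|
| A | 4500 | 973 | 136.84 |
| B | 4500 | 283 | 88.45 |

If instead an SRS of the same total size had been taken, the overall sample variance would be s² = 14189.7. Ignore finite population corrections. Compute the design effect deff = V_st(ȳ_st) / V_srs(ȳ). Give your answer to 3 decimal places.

deff ≈ 1.038

V̂(ȳ_st) = Σ W_h² s_h²/n_h, with W_h = N_h/N and N = 9000:
  stratum A: (4500/9000)²·136.84²/973 = 4.8112
  stratum B: (4500/9000)²·88.45²/283 = 6.91113
V_st = 11.7223
V_srs = s²/n = 14189.7/1256 = 11.2975
deff = V_st / V_srs = 11.7223/11.2975 = 1.0376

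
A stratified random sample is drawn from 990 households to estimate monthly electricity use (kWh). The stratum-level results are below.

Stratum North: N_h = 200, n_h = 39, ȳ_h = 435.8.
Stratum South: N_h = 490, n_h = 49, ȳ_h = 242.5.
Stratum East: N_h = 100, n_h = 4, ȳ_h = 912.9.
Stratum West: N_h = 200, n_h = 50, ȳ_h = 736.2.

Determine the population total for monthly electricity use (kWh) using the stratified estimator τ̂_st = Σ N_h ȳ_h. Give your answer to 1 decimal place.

τ̂_st = Σ N_h ȳ_h = 200·435.8 + 490·242.5 + 100·912.9 + 200·736.2 = 444515.0

τ̂_st ≈ 444515.0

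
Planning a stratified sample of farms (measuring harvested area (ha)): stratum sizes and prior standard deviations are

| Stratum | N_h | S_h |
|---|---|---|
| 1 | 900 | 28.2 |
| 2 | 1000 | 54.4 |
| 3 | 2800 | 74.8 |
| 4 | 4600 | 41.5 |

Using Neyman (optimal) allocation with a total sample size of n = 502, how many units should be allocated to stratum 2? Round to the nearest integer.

57

Neyman allocation: n_h = n · N_h S_h / Σ N_i S_i, with n = 502.
  stratum 1: N_h·S_h = 900·28.2 = 25380.00
  stratum 2: N_h·S_h = 1000·54.4 = 54400.00
  stratum 3: N_h·S_h = 2800·74.8 = 209440.00
  stratum 4: N_h·S_h = 4600·41.5 = 190900.00
Σ N_h S_h = 480120.00
n for stratum 2 = 502·54400.00/480120.00 = 56.879 → 57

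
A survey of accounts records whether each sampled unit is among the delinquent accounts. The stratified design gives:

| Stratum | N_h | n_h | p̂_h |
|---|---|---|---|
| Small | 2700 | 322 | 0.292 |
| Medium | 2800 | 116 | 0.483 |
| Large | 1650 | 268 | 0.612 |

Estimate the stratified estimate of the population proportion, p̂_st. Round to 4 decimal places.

N = 7150; stratum weights W_h = N_h/N.
p̂_st = Σ W_h p̂_h = (2700·0.292 + 2800·0.483 + 1650·0.612)/7150 = 0.44064

p̂_st ≈ 0.4406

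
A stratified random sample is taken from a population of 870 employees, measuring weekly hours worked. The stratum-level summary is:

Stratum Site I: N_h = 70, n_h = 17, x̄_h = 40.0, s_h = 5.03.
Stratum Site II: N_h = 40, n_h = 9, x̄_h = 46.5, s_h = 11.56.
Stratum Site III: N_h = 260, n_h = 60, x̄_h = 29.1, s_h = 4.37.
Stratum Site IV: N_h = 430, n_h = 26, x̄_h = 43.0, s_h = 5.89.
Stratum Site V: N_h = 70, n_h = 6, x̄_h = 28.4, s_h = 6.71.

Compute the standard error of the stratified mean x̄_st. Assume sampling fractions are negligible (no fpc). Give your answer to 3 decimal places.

V̂(x̄_st) = Σ W_h² s_h²/n_h, with W_h = N_h/N and N = 870:
  stratum Site I: (70/870)²·5.03²/17 = 0.00963484
  stratum Site II: (40/870)²·11.56²/9 = 0.0313873
  stratum Site III: (260/870)²·4.37²/60 = 0.0284263
  stratum Site IV: (430/870)²·5.89²/26 = 0.325953
  stratum Site V: (70/870)²·6.71²/6 = 0.0485793
V̂(x̄_st) = 0.443981
SE(x̄_st) = √0.443981 = 0.666319

SE(x̄_st) ≈ 0.666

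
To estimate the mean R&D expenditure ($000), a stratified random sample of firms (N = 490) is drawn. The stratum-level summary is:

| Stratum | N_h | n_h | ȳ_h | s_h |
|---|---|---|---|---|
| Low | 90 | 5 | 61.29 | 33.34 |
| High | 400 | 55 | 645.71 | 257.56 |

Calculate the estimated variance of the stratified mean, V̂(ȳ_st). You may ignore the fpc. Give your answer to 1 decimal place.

V̂(ȳ_st) ≈ 811.3

V̂(ȳ_st) = Σ W_h² s_h²/n_h, with W_h = N_h/N and N = 490:
  stratum Low: (90/490)²·33.34²/5 = 7.49988
  stratum High: (400/490)²·257.56²/55 = 803.752
V̂(ȳ_st) = 811.252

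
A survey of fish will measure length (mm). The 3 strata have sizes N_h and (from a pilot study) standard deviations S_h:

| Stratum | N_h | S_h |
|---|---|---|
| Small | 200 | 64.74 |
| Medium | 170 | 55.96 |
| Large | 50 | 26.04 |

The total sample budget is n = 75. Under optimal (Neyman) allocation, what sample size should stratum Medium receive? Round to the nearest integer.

30

Neyman allocation: n_h = n · N_h S_h / Σ N_i S_i, with n = 75.
  stratum Small: N_h·S_h = 200·64.74 = 12948.00
  stratum Medium: N_h·S_h = 170·55.96 = 9513.20
  stratum Large: N_h·S_h = 50·26.04 = 1302.00
Σ N_h S_h = 23763.20
n for stratum Medium = 75·9513.20/23763.20 = 30.025 → 30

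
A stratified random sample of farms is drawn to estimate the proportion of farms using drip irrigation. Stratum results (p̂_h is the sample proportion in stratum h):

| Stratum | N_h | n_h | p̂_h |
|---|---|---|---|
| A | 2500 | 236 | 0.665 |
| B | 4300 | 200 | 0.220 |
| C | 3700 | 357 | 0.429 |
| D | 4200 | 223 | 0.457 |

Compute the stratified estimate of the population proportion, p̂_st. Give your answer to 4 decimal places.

N = 14700; stratum weights W_h = N_h/N.
p̂_st = Σ W_h p̂_h = (2500·0.665 + 4300·0.220 + 3700·0.429 + 4200·0.457)/14700 = 0.41600

p̂_st ≈ 0.4160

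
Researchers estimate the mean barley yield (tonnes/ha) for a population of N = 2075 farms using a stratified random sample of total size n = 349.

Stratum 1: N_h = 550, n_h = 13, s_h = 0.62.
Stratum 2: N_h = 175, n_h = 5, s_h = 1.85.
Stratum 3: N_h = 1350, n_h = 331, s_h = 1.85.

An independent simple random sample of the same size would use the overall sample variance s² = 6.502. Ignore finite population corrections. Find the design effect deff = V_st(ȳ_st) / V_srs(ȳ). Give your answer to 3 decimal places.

V̂(ȳ_st) = Σ W_h² s_h²/n_h, with W_h = N_h/N and N = 2075:
  stratum 1: (550/2075)²·0.62²/13 = 0.00207744
  stratum 2: (175/2075)²·1.85²/5 = 0.0048687
  stratum 3: (1350/2075)²·1.85²/331 = 0.0043767
V_st = 0.0113228
V_srs = s²/n = 6.502/349 = 0.0186304
deff = V_st / V_srs = 0.0113228/0.0186304 = 0.6078

deff ≈ 0.608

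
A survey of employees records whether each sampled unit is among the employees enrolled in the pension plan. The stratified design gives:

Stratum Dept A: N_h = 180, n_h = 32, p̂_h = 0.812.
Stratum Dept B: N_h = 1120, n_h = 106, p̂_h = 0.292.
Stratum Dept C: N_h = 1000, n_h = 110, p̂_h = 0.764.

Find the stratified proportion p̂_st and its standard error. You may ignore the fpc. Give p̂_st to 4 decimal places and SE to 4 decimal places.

N = 2300; stratum weights W_h = N_h/N.
p̂_st = Σ W_h p̂_h = (180·0.812 + 1120·0.292 + 1000·0.764)/2300 = 0.53791
V̂(p̂_st) = Σ W_h² p̂_h(1−p̂_h)/(n_h−1):
  stratum Dept A: (180/2300)²·0.812·0.188/31 = 3.01607e-05
  stratum Dept B: (1120/2300)²·0.292·0.708/105 = 0.000466882
  stratum Dept C: (1000/2300)²·0.764·0.236/109 = 0.000312697
V̂(p̂_st) = 0.000809739; SE = √V̂ = 0.0284559

p̂_st ≈ 0.5379, SE ≈ 0.0285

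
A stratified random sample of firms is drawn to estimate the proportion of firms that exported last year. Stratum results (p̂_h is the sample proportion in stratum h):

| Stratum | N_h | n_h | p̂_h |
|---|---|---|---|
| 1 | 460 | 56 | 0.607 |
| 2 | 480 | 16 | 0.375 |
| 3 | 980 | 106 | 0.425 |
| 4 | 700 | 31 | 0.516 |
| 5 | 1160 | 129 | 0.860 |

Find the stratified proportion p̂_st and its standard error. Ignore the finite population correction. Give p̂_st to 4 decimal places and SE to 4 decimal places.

p̂_st ≈ 0.5911, SE ≈ 0.0291

N = 3780; stratum weights W_h = N_h/N.
p̂_st = Σ W_h p̂_h = (460·0.607 + 480·0.375 + 980·0.425 + 700·0.516 + 1160·0.860)/3780 = 0.59114
V̂(p̂_st) = Σ W_h² p̂_h(1−p̂_h)/(n_h−1):
  stratum 1: (460/3780)²·0.607·0.393/55 = 6.42319e-05
  stratum 2: (480/3780)²·0.375·0.625/15 = 0.000251953
  stratum 3: (980/3780)²·0.425·0.575/105 = 0.000156436
  stratum 4: (700/3780)²·0.516·0.484/30 = 0.000285487
  stratum 5: (1160/3780)²·0.860·0.140/128 = 8.85827e-05
V̂(p̂_st) = 0.00084669; SE = √V̂ = 0.0290979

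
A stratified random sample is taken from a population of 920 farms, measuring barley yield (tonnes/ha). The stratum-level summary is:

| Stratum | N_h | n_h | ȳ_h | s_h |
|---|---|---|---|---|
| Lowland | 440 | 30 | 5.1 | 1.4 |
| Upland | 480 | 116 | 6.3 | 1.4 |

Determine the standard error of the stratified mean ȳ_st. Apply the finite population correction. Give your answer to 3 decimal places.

SE(ȳ_st) ≈ 0.132

V̂(ȳ_st) = Σ W_h² (1 − n_h/N_h) s_h²/n_h, with W_h = N_h/N and N = 920:
  stratum Lowland: (440/920)²·(1 − 30/440)·1.4²/30 = 0.013925
  stratum Upland: (480/920)²·(1 − 116/480)·1.4²/116 = 0.00348791
V̂(ȳ_st) = 0.0174129
SE(ȳ_st) = √0.0174129 = 0.131958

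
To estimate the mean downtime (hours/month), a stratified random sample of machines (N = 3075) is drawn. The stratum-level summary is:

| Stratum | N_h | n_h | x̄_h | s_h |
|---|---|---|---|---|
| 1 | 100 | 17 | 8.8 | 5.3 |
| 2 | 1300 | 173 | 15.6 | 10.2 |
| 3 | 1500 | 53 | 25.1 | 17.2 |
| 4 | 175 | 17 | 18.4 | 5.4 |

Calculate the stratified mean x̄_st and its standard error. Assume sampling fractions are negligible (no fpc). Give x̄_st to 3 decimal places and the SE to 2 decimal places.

x̄_st ≈ 20.172, SE ≈ 1.20

x̄_st = Σ W_h x̄_h = (100·8.8 + 1300·15.6 + 1500·25.1 + 175·18.4)/3075 = 20.17236
V̂(x̄_st) = Σ W_h² s_h²/n_h, with W_h = N_h/N and N = 3075:
  stratum 1: (100/3075)²·5.3²/17 = 0.00174748
  stratum 2: (1300/3075)²·10.2²/173 = 0.107486
  stratum 3: (1500/3075)²·17.2²/53 = 1.32823
  stratum 4: (175/3075)²·5.4²/17 = 0.00555552
V̂(x̄_st) = 1.44302
SE(x̄_st) = √1.44302 = 1.20126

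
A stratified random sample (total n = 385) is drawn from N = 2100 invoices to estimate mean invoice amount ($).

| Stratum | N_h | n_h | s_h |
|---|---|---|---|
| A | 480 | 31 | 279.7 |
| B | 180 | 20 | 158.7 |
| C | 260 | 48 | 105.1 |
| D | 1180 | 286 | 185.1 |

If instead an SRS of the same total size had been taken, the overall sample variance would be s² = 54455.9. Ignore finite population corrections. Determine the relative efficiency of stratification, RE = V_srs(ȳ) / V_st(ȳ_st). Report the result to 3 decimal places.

V̂(ȳ_st) = Σ W_h² s_h²/n_h, with W_h = N_h/N and N = 2100:
  stratum A: (480/2100)²·279.7²/31 = 131.846
  stratum B: (180/2100)²·158.7²/20 = 9.25189
  stratum C: (260/2100)²·105.1²/48 = 3.52754
  stratum D: (1180/2100)²·185.1²/286 = 37.8244
V_st = 182.45
V_srs = s²/n = 54455.9/385 = 141.444
Relative efficiency = V_srs / V_st = 141.444/182.45 = 0.7752

RE ≈ 0.775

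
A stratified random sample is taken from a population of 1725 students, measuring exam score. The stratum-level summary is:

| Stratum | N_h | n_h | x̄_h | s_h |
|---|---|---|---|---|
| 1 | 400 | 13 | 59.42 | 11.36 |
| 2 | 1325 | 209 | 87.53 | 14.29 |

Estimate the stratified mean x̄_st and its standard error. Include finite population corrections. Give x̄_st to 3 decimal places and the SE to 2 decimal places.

x̄_st = Σ W_h x̄_h = (400·59.42 + 1325·87.53)/1725 = 81.01174
V̂(x̄_st) = Σ W_h² (1 − n_h/N_h) s_h²/n_h, with W_h = N_h/N and N = 1725:
  stratum 1: (400/1725)²·(1 − 13/400)·11.36²/13 = 0.516424
  stratum 2: (1325/1725)²·(1 − 209/1325)·14.29²/209 = 0.485534
V̂(x̄_st) = 1.00196
SE(x̄_st) = √1.00196 = 1.00098

x̄_st ≈ 81.012, SE ≈ 1.00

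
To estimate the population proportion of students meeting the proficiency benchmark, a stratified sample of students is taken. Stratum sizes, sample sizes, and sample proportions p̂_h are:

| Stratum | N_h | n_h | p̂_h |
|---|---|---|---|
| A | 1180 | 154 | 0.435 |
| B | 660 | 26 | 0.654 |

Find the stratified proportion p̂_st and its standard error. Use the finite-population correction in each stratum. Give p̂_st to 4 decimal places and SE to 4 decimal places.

N = 1840; stratum weights W_h = N_h/N.
p̂_st = Σ W_h p̂_h = (1180·0.435 + 660·0.654)/1840 = 0.51355
V̂(p̂_st) = Σ W_h² (1 − n_h/N_h) p̂_h(1−p̂_h)/(n_h−1):
  stratum A: (1180/1840)²·(1 − 154/1180)·0.435·0.565/153 = 0.000574434
  stratum B: (660/1840)²·(1 − 26/660)·0.654·0.346/25 = 0.00111869
V̂(p̂_st) = 0.00169313; SE = √V̂ = 0.0411476

p̂_st ≈ 0.5136, SE ≈ 0.0411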